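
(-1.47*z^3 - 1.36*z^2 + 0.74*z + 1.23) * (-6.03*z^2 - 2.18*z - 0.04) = 8.8641*z^5 + 11.4054*z^4 - 1.4386*z^3 - 8.9757*z^2 - 2.711*z - 0.0492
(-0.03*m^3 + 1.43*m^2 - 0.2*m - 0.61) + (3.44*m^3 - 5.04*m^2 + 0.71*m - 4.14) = 3.41*m^3 - 3.61*m^2 + 0.51*m - 4.75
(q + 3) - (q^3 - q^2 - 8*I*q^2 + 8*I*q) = -q^3 + q^2 + 8*I*q^2 + q - 8*I*q + 3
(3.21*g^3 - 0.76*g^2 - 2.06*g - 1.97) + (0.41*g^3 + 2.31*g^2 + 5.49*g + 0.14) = 3.62*g^3 + 1.55*g^2 + 3.43*g - 1.83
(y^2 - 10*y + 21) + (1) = y^2 - 10*y + 22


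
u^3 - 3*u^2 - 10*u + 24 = (u - 4)*(u - 2)*(u + 3)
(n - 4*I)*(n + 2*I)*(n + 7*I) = n^3 + 5*I*n^2 + 22*n + 56*I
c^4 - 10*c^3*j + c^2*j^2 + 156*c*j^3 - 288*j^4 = (c - 8*j)*(c - 3*j)^2*(c + 4*j)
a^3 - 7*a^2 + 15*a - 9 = (a - 3)^2*(a - 1)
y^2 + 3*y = y*(y + 3)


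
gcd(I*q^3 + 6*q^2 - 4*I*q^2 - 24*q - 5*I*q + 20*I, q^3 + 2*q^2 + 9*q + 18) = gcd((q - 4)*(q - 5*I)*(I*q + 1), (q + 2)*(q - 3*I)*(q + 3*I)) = 1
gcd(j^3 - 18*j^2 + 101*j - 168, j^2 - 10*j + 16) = j - 8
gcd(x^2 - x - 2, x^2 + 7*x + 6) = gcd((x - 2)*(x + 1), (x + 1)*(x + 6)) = x + 1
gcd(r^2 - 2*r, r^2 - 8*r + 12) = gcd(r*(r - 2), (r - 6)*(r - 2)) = r - 2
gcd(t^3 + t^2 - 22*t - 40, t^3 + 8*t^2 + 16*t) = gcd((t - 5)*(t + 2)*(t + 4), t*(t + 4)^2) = t + 4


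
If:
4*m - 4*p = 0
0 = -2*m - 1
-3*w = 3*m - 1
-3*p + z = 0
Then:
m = -1/2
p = -1/2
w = 5/6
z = -3/2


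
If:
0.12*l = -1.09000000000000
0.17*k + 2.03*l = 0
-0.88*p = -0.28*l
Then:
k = 108.47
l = -9.08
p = -2.89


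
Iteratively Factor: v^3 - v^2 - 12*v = (v + 3)*(v^2 - 4*v) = v*(v + 3)*(v - 4)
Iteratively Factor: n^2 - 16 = (n - 4)*(n + 4)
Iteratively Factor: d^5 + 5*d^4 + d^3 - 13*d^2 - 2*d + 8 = (d - 1)*(d^4 + 6*d^3 + 7*d^2 - 6*d - 8) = (d - 1)*(d + 2)*(d^3 + 4*d^2 - d - 4) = (d - 1)*(d + 2)*(d + 4)*(d^2 - 1) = (d - 1)*(d + 1)*(d + 2)*(d + 4)*(d - 1)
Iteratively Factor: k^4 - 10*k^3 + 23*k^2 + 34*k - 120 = (k - 3)*(k^3 - 7*k^2 + 2*k + 40) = (k - 4)*(k - 3)*(k^2 - 3*k - 10) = (k - 4)*(k - 3)*(k + 2)*(k - 5)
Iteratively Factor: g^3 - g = (g - 1)*(g^2 + g) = g*(g - 1)*(g + 1)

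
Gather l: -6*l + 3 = 3 - 6*l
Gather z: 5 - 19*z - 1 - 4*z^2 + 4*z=-4*z^2 - 15*z + 4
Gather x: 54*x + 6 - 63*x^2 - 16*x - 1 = -63*x^2 + 38*x + 5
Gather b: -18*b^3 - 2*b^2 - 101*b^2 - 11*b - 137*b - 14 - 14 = -18*b^3 - 103*b^2 - 148*b - 28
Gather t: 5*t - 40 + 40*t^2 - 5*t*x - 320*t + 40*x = 40*t^2 + t*(-5*x - 315) + 40*x - 40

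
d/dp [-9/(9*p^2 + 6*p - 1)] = 54*(3*p + 1)/(9*p^2 + 6*p - 1)^2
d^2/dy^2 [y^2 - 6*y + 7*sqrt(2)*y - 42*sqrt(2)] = 2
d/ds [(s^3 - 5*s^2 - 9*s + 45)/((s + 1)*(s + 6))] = (s^4 + 14*s^3 - 8*s^2 - 150*s - 369)/(s^4 + 14*s^3 + 61*s^2 + 84*s + 36)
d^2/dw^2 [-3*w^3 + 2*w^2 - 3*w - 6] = 4 - 18*w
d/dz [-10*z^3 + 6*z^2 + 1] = 6*z*(2 - 5*z)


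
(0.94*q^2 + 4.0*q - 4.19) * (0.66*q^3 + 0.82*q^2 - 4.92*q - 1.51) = 0.6204*q^5 + 3.4108*q^4 - 4.1102*q^3 - 24.5352*q^2 + 14.5748*q + 6.3269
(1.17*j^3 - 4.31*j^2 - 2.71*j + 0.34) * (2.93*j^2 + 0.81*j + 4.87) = 3.4281*j^5 - 11.6806*j^4 - 5.7335*j^3 - 22.1886*j^2 - 12.9223*j + 1.6558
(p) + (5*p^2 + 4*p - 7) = 5*p^2 + 5*p - 7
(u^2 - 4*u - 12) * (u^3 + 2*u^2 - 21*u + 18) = u^5 - 2*u^4 - 41*u^3 + 78*u^2 + 180*u - 216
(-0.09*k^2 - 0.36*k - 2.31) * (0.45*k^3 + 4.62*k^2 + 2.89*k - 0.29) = -0.0405*k^5 - 0.5778*k^4 - 2.9628*k^3 - 11.6865*k^2 - 6.5715*k + 0.6699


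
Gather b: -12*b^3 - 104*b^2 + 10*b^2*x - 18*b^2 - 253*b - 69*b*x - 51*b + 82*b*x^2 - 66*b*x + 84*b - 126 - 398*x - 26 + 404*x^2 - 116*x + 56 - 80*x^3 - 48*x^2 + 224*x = -12*b^3 + b^2*(10*x - 122) + b*(82*x^2 - 135*x - 220) - 80*x^3 + 356*x^2 - 290*x - 96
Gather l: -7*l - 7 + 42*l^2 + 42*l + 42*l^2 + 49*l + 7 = 84*l^2 + 84*l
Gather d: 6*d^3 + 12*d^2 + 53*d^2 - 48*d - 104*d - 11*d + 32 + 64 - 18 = 6*d^3 + 65*d^2 - 163*d + 78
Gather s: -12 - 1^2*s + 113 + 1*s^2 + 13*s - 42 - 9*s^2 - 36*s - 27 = -8*s^2 - 24*s + 32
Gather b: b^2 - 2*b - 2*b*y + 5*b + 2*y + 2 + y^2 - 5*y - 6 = b^2 + b*(3 - 2*y) + y^2 - 3*y - 4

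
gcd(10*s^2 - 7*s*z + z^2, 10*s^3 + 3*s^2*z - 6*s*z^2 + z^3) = 10*s^2 - 7*s*z + z^2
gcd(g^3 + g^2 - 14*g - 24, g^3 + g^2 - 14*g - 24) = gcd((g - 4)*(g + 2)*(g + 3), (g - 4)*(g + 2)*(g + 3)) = g^3 + g^2 - 14*g - 24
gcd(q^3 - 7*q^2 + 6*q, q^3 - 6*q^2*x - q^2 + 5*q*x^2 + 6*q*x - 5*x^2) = q - 1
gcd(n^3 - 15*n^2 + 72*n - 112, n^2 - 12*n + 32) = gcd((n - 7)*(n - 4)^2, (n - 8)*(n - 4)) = n - 4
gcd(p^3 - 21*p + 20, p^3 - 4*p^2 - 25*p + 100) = p^2 + p - 20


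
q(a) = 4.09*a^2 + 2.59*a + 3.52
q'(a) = 8.18*a + 2.59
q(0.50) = 5.84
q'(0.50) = 6.68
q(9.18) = 371.97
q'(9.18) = 77.68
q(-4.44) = 72.65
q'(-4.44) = -33.73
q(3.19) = 53.40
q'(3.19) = 28.68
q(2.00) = 25.06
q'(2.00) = 18.95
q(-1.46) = 8.46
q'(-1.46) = -9.35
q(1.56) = 17.51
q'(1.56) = 15.35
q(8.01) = 286.68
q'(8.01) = 68.11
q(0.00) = 3.52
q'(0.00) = 2.59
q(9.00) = 358.12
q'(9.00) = 76.21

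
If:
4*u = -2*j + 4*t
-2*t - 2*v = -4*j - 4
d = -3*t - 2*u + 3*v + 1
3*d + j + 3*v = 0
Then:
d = 9/26 - 35*v/26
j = 27*v/26 - 27/26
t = 14*v/13 - 1/13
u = 29*v/52 + 23/52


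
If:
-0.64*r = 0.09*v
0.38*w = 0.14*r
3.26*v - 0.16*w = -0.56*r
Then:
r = 0.00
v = 0.00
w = 0.00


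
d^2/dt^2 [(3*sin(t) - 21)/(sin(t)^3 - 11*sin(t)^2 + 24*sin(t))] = 6*(-2*sin(t)^4 + 48*sin(t)^3 - 433*sin(t)^2 + 1655*sin(t) - 2059 - 1029/sin(t) + 5544/sin(t)^2 - 4032/sin(t)^3)/((sin(t) - 8)^3*(sin(t) - 3)^3)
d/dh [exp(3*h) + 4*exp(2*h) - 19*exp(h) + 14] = (3*exp(2*h) + 8*exp(h) - 19)*exp(h)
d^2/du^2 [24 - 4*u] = 0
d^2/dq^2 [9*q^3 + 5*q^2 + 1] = 54*q + 10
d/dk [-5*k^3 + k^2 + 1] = k*(2 - 15*k)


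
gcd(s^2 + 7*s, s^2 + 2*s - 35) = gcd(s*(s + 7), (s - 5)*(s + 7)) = s + 7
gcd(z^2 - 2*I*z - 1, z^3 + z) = z - I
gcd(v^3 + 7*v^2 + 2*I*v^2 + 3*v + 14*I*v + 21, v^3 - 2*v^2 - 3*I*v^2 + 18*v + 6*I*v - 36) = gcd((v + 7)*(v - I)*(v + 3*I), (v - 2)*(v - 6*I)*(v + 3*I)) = v + 3*I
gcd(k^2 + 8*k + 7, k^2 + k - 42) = k + 7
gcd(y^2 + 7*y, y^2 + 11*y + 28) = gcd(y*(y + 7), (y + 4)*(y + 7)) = y + 7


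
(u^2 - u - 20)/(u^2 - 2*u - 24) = (u - 5)/(u - 6)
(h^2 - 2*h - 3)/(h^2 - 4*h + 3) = (h + 1)/(h - 1)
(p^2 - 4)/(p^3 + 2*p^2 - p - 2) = (p - 2)/(p^2 - 1)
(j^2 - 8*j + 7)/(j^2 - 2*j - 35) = (j - 1)/(j + 5)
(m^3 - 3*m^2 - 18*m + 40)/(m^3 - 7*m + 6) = (m^2 - m - 20)/(m^2 + 2*m - 3)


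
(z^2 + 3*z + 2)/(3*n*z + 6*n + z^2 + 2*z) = (z + 1)/(3*n + z)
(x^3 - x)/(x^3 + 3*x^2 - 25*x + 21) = x*(x + 1)/(x^2 + 4*x - 21)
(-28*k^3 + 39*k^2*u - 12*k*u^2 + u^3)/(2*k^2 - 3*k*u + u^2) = (28*k^2 - 11*k*u + u^2)/(-2*k + u)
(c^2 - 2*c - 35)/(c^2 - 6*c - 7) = (c + 5)/(c + 1)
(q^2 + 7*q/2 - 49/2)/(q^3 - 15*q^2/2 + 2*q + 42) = (q + 7)/(q^2 - 4*q - 12)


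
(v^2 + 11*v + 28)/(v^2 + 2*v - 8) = (v + 7)/(v - 2)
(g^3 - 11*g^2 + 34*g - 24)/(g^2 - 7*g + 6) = g - 4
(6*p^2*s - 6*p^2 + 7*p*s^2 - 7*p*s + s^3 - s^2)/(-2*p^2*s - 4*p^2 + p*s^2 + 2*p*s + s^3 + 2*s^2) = (6*p^2*s - 6*p^2 + 7*p*s^2 - 7*p*s + s^3 - s^2)/(-2*p^2*s - 4*p^2 + p*s^2 + 2*p*s + s^3 + 2*s^2)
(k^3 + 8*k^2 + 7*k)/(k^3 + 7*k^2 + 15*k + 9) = k*(k + 7)/(k^2 + 6*k + 9)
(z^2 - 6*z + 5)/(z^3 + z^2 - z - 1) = (z - 5)/(z^2 + 2*z + 1)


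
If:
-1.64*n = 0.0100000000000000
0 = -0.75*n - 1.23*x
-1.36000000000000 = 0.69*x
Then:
No Solution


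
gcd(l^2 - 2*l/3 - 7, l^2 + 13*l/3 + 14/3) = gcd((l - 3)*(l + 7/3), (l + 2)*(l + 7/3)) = l + 7/3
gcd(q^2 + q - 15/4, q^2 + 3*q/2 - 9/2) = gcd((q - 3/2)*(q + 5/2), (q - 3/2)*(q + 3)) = q - 3/2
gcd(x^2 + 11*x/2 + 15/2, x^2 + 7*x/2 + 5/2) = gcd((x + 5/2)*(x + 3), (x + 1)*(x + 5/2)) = x + 5/2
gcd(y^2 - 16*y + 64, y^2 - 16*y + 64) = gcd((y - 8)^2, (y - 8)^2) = y^2 - 16*y + 64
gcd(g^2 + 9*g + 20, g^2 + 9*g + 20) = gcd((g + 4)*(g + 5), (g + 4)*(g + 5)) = g^2 + 9*g + 20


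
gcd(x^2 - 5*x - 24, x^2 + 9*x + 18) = x + 3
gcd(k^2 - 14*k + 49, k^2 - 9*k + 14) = k - 7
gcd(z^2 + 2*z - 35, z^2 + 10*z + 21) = z + 7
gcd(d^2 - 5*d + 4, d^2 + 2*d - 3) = d - 1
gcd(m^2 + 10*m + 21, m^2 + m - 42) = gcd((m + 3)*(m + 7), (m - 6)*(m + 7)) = m + 7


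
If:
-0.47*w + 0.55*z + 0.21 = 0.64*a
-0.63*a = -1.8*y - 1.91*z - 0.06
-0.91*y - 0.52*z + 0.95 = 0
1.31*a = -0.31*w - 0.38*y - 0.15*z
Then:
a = 0.10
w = -2.18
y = 2.26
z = -2.13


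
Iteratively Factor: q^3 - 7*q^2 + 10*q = (q - 2)*(q^2 - 5*q) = (q - 5)*(q - 2)*(q)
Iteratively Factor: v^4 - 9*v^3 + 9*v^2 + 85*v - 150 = (v - 5)*(v^3 - 4*v^2 - 11*v + 30) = (v - 5)^2*(v^2 + v - 6) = (v - 5)^2*(v - 2)*(v + 3)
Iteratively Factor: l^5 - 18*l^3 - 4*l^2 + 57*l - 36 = (l - 1)*(l^4 + l^3 - 17*l^2 - 21*l + 36) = (l - 4)*(l - 1)*(l^3 + 5*l^2 + 3*l - 9) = (l - 4)*(l - 1)^2*(l^2 + 6*l + 9) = (l - 4)*(l - 1)^2*(l + 3)*(l + 3)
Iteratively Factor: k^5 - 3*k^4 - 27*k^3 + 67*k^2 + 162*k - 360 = (k - 5)*(k^4 + 2*k^3 - 17*k^2 - 18*k + 72) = (k - 5)*(k + 3)*(k^3 - k^2 - 14*k + 24) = (k - 5)*(k - 2)*(k + 3)*(k^2 + k - 12) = (k - 5)*(k - 2)*(k + 3)*(k + 4)*(k - 3)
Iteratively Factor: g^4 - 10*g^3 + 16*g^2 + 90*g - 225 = (g - 5)*(g^3 - 5*g^2 - 9*g + 45) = (g - 5)*(g - 3)*(g^2 - 2*g - 15) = (g - 5)^2*(g - 3)*(g + 3)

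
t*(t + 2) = t^2 + 2*t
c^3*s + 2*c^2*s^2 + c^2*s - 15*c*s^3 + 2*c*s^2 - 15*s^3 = (c - 3*s)*(c + 5*s)*(c*s + s)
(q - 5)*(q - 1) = q^2 - 6*q + 5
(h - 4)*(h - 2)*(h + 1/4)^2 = h^4 - 11*h^3/2 + 81*h^2/16 + 29*h/8 + 1/2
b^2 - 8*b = b*(b - 8)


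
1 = 1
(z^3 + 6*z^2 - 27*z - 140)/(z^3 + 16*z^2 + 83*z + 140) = (z - 5)/(z + 5)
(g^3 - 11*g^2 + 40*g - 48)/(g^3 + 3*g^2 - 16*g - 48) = (g^2 - 7*g + 12)/(g^2 + 7*g + 12)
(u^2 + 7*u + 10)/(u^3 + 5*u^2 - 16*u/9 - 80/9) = 9*(u + 2)/(9*u^2 - 16)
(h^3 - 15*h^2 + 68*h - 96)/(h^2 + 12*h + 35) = (h^3 - 15*h^2 + 68*h - 96)/(h^2 + 12*h + 35)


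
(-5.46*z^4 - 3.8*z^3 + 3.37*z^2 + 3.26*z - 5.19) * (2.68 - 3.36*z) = 18.3456*z^5 - 1.8648*z^4 - 21.5072*z^3 - 1.922*z^2 + 26.1752*z - 13.9092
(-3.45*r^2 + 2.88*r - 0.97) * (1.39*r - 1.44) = -4.7955*r^3 + 8.9712*r^2 - 5.4955*r + 1.3968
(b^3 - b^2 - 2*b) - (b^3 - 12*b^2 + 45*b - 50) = 11*b^2 - 47*b + 50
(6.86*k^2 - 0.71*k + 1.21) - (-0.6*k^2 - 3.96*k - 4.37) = 7.46*k^2 + 3.25*k + 5.58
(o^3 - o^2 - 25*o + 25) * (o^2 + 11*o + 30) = o^5 + 10*o^4 - 6*o^3 - 280*o^2 - 475*o + 750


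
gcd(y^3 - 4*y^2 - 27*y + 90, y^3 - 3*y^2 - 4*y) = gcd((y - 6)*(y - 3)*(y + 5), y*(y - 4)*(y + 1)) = 1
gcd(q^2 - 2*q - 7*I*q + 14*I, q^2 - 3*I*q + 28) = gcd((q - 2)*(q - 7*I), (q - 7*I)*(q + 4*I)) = q - 7*I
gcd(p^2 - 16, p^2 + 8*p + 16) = p + 4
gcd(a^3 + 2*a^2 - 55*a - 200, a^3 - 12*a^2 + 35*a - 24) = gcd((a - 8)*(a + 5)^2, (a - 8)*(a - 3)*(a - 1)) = a - 8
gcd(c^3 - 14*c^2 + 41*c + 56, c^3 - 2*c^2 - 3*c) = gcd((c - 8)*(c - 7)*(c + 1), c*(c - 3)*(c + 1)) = c + 1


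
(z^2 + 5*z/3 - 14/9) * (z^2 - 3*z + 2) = z^4 - 4*z^3/3 - 41*z^2/9 + 8*z - 28/9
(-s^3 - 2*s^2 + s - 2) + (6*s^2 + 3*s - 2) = -s^3 + 4*s^2 + 4*s - 4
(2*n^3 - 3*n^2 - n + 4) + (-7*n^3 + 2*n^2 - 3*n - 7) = -5*n^3 - n^2 - 4*n - 3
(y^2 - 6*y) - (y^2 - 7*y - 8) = y + 8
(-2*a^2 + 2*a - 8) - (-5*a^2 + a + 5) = 3*a^2 + a - 13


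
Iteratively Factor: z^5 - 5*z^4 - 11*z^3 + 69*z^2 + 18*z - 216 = (z - 3)*(z^4 - 2*z^3 - 17*z^2 + 18*z + 72) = (z - 3)*(z + 3)*(z^3 - 5*z^2 - 2*z + 24) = (z - 4)*(z - 3)*(z + 3)*(z^2 - z - 6) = (z - 4)*(z - 3)^2*(z + 3)*(z + 2)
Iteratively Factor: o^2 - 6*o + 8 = (o - 2)*(o - 4)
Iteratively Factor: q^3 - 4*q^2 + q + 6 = (q + 1)*(q^2 - 5*q + 6) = (q - 3)*(q + 1)*(q - 2)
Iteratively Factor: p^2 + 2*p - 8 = (p - 2)*(p + 4)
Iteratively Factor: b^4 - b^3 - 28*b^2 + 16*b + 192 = (b + 3)*(b^3 - 4*b^2 - 16*b + 64) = (b - 4)*(b + 3)*(b^2 - 16) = (b - 4)*(b + 3)*(b + 4)*(b - 4)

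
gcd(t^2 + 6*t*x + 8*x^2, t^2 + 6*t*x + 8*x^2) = t^2 + 6*t*x + 8*x^2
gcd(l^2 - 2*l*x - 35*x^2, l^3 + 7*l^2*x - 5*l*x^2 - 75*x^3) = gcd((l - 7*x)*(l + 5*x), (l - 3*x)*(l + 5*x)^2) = l + 5*x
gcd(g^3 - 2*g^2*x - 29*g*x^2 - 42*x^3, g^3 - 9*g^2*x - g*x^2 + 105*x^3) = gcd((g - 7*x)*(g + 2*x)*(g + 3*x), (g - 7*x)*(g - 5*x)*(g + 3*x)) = -g^2 + 4*g*x + 21*x^2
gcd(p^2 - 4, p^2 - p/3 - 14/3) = p + 2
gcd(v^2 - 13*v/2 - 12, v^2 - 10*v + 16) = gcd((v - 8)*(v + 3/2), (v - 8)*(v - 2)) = v - 8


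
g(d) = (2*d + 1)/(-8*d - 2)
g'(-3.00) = 0.01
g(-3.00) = -0.23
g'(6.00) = 0.00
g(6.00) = -0.26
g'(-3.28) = 0.01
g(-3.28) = -0.23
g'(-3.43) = 0.01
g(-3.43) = -0.23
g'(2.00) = 0.01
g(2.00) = -0.28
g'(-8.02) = 0.00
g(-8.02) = -0.24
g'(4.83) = 0.00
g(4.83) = -0.26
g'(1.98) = 0.01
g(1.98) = -0.28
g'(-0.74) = 0.26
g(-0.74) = -0.12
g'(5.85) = 0.00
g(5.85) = -0.26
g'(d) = 2/(-8*d - 2) + 8*(2*d + 1)/(-8*d - 2)^2 = (4*d + 1)^(-2)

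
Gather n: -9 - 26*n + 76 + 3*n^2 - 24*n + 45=3*n^2 - 50*n + 112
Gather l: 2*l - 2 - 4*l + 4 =2 - 2*l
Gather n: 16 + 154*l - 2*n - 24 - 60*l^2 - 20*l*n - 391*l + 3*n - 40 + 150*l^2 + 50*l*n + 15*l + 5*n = 90*l^2 - 222*l + n*(30*l + 6) - 48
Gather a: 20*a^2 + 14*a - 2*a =20*a^2 + 12*a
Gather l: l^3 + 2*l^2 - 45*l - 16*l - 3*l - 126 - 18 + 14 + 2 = l^3 + 2*l^2 - 64*l - 128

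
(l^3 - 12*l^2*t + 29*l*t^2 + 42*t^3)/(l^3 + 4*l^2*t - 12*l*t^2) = (l^3 - 12*l^2*t + 29*l*t^2 + 42*t^3)/(l*(l^2 + 4*l*t - 12*t^2))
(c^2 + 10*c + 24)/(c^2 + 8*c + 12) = (c + 4)/(c + 2)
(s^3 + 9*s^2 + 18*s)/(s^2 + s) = (s^2 + 9*s + 18)/(s + 1)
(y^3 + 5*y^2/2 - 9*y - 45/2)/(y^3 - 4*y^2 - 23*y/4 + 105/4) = 2*(y + 3)/(2*y - 7)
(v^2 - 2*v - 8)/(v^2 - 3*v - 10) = (v - 4)/(v - 5)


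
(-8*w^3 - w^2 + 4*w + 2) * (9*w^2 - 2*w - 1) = -72*w^5 + 7*w^4 + 46*w^3 + 11*w^2 - 8*w - 2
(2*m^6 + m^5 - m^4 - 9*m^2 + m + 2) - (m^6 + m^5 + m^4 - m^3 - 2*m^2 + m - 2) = m^6 - 2*m^4 + m^3 - 7*m^2 + 4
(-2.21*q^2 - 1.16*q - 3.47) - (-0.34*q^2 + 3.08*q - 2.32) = -1.87*q^2 - 4.24*q - 1.15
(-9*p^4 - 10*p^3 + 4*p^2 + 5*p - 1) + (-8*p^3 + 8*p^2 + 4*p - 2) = -9*p^4 - 18*p^3 + 12*p^2 + 9*p - 3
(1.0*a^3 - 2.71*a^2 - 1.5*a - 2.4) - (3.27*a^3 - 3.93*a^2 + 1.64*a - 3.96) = -2.27*a^3 + 1.22*a^2 - 3.14*a + 1.56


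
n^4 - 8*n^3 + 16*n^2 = n^2*(n - 4)^2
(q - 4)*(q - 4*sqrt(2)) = q^2 - 4*sqrt(2)*q - 4*q + 16*sqrt(2)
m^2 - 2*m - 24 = (m - 6)*(m + 4)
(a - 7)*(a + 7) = a^2 - 49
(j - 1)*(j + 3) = j^2 + 2*j - 3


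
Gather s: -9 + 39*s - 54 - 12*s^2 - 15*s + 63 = -12*s^2 + 24*s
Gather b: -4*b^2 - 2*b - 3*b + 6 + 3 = -4*b^2 - 5*b + 9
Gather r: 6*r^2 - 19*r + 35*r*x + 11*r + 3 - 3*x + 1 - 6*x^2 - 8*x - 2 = 6*r^2 + r*(35*x - 8) - 6*x^2 - 11*x + 2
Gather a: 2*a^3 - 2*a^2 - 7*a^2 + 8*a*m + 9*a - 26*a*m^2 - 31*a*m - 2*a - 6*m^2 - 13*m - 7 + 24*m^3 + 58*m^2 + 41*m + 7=2*a^3 - 9*a^2 + a*(-26*m^2 - 23*m + 7) + 24*m^3 + 52*m^2 + 28*m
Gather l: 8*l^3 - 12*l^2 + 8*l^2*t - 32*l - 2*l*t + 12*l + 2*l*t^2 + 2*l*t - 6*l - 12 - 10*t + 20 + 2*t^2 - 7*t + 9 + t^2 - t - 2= 8*l^3 + l^2*(8*t - 12) + l*(2*t^2 - 26) + 3*t^2 - 18*t + 15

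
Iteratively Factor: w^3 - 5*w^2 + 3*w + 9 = (w - 3)*(w^2 - 2*w - 3) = (w - 3)^2*(w + 1)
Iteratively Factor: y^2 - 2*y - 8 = (y - 4)*(y + 2)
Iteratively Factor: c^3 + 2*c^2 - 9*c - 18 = (c + 3)*(c^2 - c - 6) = (c - 3)*(c + 3)*(c + 2)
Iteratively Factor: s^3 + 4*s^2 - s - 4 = (s - 1)*(s^2 + 5*s + 4) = (s - 1)*(s + 1)*(s + 4)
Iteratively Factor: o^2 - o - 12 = (o - 4)*(o + 3)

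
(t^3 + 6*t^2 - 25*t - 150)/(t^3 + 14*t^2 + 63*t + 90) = (t - 5)/(t + 3)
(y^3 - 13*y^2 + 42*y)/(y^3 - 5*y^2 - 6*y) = (y - 7)/(y + 1)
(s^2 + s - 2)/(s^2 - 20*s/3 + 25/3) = 3*(s^2 + s - 2)/(3*s^2 - 20*s + 25)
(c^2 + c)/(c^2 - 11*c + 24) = c*(c + 1)/(c^2 - 11*c + 24)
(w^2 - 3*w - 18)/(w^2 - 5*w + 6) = (w^2 - 3*w - 18)/(w^2 - 5*w + 6)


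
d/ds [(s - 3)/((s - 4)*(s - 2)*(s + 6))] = (-2*s^3 + 9*s^2 - 36)/(s^6 - 56*s^4 + 96*s^3 + 784*s^2 - 2688*s + 2304)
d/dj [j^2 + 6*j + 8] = 2*j + 6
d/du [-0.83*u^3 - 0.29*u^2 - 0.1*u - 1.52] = -2.49*u^2 - 0.58*u - 0.1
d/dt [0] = 0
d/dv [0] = 0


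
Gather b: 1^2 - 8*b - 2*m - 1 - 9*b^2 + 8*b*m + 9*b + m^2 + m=-9*b^2 + b*(8*m + 1) + m^2 - m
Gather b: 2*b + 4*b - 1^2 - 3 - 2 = 6*b - 6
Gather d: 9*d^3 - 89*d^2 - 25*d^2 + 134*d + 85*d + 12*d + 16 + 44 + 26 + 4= 9*d^3 - 114*d^2 + 231*d + 90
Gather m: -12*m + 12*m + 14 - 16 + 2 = 0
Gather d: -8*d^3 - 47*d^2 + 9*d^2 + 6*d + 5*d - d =-8*d^3 - 38*d^2 + 10*d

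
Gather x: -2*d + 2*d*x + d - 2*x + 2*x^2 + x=-d + 2*x^2 + x*(2*d - 1)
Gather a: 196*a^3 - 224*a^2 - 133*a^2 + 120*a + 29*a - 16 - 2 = 196*a^3 - 357*a^2 + 149*a - 18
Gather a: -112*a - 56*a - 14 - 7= -168*a - 21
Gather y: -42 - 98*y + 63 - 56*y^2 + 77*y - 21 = -56*y^2 - 21*y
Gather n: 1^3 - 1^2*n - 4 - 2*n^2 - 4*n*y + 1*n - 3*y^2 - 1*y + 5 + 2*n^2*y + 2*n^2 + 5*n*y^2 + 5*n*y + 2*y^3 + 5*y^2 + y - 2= 2*n^2*y + n*(5*y^2 + y) + 2*y^3 + 2*y^2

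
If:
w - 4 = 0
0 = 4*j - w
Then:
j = 1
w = 4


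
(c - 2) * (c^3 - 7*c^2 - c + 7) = c^4 - 9*c^3 + 13*c^2 + 9*c - 14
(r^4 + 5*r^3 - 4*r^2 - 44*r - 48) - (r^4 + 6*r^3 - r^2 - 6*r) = -r^3 - 3*r^2 - 38*r - 48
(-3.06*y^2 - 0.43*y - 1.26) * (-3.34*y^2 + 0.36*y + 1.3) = 10.2204*y^4 + 0.3346*y^3 + 0.0755999999999997*y^2 - 1.0126*y - 1.638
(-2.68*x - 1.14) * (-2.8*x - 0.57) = 7.504*x^2 + 4.7196*x + 0.6498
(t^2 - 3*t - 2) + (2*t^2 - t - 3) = 3*t^2 - 4*t - 5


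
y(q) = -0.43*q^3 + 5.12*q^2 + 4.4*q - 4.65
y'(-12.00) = -304.24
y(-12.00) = 1422.87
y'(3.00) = 23.51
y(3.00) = 43.02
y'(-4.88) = -76.29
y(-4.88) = 145.78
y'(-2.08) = -22.48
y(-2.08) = 12.22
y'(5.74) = 20.68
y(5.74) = 107.98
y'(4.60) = 24.21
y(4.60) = 82.07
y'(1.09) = 14.03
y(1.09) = 5.67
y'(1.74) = 18.31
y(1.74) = 16.24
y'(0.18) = 6.20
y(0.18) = -3.69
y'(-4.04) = -58.02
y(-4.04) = 89.49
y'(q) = -1.29*q^2 + 10.24*q + 4.4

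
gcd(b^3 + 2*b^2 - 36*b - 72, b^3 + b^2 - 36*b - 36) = b^2 - 36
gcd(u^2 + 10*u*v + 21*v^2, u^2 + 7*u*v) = u + 7*v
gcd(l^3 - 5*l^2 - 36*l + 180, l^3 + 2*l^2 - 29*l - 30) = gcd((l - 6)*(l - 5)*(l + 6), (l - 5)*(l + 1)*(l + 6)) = l^2 + l - 30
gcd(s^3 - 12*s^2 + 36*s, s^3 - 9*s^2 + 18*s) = s^2 - 6*s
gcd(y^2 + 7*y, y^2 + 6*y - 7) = y + 7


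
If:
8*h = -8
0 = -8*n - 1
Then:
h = -1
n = -1/8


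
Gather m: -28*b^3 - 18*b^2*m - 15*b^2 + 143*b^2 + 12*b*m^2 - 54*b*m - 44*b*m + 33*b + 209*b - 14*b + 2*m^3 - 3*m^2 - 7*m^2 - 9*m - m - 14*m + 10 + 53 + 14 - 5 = -28*b^3 + 128*b^2 + 228*b + 2*m^3 + m^2*(12*b - 10) + m*(-18*b^2 - 98*b - 24) + 72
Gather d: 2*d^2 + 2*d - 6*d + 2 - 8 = 2*d^2 - 4*d - 6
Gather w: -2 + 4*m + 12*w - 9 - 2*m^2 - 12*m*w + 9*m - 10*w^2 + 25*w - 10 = -2*m^2 + 13*m - 10*w^2 + w*(37 - 12*m) - 21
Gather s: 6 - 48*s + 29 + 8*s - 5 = 30 - 40*s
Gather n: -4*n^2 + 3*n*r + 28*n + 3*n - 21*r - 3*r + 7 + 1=-4*n^2 + n*(3*r + 31) - 24*r + 8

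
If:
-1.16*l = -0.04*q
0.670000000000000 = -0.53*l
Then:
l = -1.26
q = -36.66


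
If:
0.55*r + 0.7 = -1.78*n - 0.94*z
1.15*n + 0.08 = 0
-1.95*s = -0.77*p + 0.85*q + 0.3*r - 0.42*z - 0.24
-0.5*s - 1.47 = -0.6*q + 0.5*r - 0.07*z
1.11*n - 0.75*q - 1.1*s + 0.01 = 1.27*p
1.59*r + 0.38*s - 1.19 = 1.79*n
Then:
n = -0.07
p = -0.22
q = 2.28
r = 1.00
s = -1.37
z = -1.20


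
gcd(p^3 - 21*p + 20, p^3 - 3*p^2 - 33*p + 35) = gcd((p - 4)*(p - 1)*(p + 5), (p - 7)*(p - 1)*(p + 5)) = p^2 + 4*p - 5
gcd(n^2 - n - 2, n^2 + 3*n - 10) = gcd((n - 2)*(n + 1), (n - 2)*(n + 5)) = n - 2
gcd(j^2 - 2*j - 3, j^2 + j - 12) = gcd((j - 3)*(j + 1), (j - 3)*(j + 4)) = j - 3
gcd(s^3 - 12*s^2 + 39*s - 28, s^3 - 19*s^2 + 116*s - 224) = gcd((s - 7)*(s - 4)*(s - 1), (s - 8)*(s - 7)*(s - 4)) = s^2 - 11*s + 28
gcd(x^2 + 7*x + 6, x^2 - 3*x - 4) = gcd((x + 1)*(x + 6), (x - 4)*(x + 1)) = x + 1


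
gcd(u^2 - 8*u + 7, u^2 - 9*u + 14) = u - 7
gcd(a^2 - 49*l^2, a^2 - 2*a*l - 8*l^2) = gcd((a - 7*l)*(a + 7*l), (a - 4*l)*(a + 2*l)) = 1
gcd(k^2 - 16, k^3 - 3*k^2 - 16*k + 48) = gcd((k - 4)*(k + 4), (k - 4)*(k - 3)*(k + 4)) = k^2 - 16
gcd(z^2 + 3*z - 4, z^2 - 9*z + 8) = z - 1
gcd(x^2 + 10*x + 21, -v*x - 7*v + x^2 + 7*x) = x + 7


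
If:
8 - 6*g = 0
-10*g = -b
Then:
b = 40/3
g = 4/3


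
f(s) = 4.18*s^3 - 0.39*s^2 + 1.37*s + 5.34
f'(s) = 12.54*s^2 - 0.78*s + 1.37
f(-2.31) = -51.43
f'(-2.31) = 70.09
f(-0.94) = 0.24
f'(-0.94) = 13.18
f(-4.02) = -278.02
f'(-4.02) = 207.16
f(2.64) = 83.15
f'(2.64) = 86.71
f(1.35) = 16.76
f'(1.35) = 23.17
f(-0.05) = 5.27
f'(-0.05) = 1.44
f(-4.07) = -288.51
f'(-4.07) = 212.27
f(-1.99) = -31.87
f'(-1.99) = 52.58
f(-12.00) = -7290.30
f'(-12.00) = 1816.49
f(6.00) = 902.40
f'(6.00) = 448.13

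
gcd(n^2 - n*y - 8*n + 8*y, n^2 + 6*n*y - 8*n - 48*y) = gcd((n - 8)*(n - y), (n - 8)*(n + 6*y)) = n - 8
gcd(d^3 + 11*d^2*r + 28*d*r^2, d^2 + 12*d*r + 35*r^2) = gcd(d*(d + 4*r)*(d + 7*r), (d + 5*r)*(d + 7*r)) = d + 7*r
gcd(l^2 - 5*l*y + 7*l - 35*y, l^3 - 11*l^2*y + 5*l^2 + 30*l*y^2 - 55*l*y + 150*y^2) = -l + 5*y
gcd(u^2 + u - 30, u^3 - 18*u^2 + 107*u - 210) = u - 5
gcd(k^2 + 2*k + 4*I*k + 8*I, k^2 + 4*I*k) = k + 4*I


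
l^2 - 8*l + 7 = (l - 7)*(l - 1)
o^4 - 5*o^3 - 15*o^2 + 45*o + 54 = (o - 6)*(o - 3)*(o + 1)*(o + 3)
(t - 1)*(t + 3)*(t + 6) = t^3 + 8*t^2 + 9*t - 18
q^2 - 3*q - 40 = (q - 8)*(q + 5)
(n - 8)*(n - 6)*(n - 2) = n^3 - 16*n^2 + 76*n - 96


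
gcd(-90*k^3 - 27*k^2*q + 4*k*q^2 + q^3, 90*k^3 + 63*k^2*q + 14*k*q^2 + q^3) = 18*k^2 + 9*k*q + q^2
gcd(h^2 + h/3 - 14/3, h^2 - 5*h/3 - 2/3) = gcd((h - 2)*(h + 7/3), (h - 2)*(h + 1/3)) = h - 2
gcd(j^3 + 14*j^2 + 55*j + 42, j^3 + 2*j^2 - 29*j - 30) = j^2 + 7*j + 6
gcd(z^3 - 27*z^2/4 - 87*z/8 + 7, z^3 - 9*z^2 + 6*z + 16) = z - 8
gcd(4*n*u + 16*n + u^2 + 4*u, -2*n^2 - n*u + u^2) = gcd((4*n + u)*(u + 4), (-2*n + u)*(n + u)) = 1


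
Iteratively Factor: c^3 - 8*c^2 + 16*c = (c)*(c^2 - 8*c + 16) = c*(c - 4)*(c - 4)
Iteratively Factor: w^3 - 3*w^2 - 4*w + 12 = (w - 3)*(w^2 - 4) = (w - 3)*(w - 2)*(w + 2)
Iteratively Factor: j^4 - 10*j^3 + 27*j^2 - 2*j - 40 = (j - 5)*(j^3 - 5*j^2 + 2*j + 8) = (j - 5)*(j + 1)*(j^2 - 6*j + 8) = (j - 5)*(j - 4)*(j + 1)*(j - 2)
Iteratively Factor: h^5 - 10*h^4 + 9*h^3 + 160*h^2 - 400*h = (h - 5)*(h^4 - 5*h^3 - 16*h^2 + 80*h) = (h - 5)*(h - 4)*(h^3 - h^2 - 20*h) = (h - 5)*(h - 4)*(h + 4)*(h^2 - 5*h) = (h - 5)^2*(h - 4)*(h + 4)*(h)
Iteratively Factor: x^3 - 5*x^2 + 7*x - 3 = (x - 3)*(x^2 - 2*x + 1) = (x - 3)*(x - 1)*(x - 1)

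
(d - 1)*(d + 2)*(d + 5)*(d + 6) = d^4 + 12*d^3 + 39*d^2 + 8*d - 60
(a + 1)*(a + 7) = a^2 + 8*a + 7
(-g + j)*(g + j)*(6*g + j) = -6*g^3 - g^2*j + 6*g*j^2 + j^3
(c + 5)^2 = c^2 + 10*c + 25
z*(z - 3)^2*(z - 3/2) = z^4 - 15*z^3/2 + 18*z^2 - 27*z/2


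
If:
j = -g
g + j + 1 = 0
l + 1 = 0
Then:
No Solution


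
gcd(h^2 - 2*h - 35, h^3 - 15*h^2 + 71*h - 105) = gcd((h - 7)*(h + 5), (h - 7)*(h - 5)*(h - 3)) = h - 7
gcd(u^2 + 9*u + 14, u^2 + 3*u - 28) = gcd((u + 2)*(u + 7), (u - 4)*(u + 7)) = u + 7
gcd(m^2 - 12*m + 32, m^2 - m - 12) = m - 4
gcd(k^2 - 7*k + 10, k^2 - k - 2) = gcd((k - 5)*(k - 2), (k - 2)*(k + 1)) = k - 2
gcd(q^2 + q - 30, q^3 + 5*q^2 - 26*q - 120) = q^2 + q - 30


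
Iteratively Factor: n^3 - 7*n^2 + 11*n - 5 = (n - 1)*(n^2 - 6*n + 5) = (n - 1)^2*(n - 5)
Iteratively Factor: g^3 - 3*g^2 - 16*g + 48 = (g - 4)*(g^2 + g - 12) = (g - 4)*(g + 4)*(g - 3)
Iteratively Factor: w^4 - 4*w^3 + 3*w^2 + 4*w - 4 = (w - 2)*(w^3 - 2*w^2 - w + 2) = (w - 2)^2*(w^2 - 1) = (w - 2)^2*(w + 1)*(w - 1)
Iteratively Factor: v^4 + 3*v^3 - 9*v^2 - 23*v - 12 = (v + 4)*(v^3 - v^2 - 5*v - 3) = (v + 1)*(v + 4)*(v^2 - 2*v - 3) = (v - 3)*(v + 1)*(v + 4)*(v + 1)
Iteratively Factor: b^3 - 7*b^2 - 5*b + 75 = (b - 5)*(b^2 - 2*b - 15) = (b - 5)^2*(b + 3)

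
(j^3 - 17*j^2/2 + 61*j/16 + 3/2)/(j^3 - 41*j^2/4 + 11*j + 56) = (16*j^2 - 8*j - 3)/(4*(4*j^2 - 9*j - 28))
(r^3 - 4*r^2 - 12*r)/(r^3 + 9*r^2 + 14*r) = (r - 6)/(r + 7)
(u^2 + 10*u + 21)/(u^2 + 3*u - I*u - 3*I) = (u + 7)/(u - I)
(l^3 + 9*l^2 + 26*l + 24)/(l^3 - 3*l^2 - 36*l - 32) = (l^2 + 5*l + 6)/(l^2 - 7*l - 8)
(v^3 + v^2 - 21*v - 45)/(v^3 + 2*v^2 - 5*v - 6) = (v^2 - 2*v - 15)/(v^2 - v - 2)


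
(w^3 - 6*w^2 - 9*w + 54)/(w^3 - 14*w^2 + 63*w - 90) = (w + 3)/(w - 5)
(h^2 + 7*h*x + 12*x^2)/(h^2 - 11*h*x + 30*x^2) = (h^2 + 7*h*x + 12*x^2)/(h^2 - 11*h*x + 30*x^2)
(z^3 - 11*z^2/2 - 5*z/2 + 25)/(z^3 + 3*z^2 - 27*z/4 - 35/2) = 2*(z - 5)/(2*z + 7)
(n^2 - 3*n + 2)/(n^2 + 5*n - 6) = (n - 2)/(n + 6)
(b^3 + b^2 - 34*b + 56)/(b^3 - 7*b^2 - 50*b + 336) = (b^2 - 6*b + 8)/(b^2 - 14*b + 48)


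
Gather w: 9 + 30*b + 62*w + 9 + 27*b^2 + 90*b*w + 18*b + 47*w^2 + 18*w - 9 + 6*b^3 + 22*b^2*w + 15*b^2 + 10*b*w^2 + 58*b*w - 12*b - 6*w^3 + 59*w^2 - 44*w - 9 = 6*b^3 + 42*b^2 + 36*b - 6*w^3 + w^2*(10*b + 106) + w*(22*b^2 + 148*b + 36)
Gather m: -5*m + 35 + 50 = 85 - 5*m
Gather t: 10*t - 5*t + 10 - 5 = 5*t + 5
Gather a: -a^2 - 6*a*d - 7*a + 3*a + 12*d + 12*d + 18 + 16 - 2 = -a^2 + a*(-6*d - 4) + 24*d + 32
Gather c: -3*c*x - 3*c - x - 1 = c*(-3*x - 3) - x - 1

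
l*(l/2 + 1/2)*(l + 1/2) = l^3/2 + 3*l^2/4 + l/4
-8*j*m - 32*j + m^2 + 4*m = (-8*j + m)*(m + 4)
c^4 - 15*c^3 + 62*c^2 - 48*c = c*(c - 8)*(c - 6)*(c - 1)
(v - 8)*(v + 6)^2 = v^3 + 4*v^2 - 60*v - 288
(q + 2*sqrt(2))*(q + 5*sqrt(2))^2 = q^3 + 12*sqrt(2)*q^2 + 90*q + 100*sqrt(2)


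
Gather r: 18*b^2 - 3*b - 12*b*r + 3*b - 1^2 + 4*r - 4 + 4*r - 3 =18*b^2 + r*(8 - 12*b) - 8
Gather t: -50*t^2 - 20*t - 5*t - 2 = -50*t^2 - 25*t - 2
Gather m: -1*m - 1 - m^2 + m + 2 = 1 - m^2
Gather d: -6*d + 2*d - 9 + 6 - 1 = -4*d - 4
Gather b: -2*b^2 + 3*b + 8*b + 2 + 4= -2*b^2 + 11*b + 6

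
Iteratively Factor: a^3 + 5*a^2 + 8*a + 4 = (a + 2)*(a^2 + 3*a + 2) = (a + 1)*(a + 2)*(a + 2)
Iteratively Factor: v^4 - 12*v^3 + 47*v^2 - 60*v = (v - 5)*(v^3 - 7*v^2 + 12*v) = (v - 5)*(v - 3)*(v^2 - 4*v) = v*(v - 5)*(v - 3)*(v - 4)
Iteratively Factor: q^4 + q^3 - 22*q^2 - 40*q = (q + 2)*(q^3 - q^2 - 20*q) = (q + 2)*(q + 4)*(q^2 - 5*q) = (q - 5)*(q + 2)*(q + 4)*(q)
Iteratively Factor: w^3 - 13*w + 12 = (w + 4)*(w^2 - 4*w + 3) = (w - 1)*(w + 4)*(w - 3)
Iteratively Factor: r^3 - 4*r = (r - 2)*(r^2 + 2*r) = r*(r - 2)*(r + 2)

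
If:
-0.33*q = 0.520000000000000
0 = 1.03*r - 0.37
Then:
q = -1.58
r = 0.36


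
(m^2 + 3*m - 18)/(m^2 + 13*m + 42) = (m - 3)/(m + 7)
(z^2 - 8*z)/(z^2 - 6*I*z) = (z - 8)/(z - 6*I)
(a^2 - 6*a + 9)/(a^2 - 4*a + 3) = (a - 3)/(a - 1)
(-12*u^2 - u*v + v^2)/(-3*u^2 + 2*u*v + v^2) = (4*u - v)/(u - v)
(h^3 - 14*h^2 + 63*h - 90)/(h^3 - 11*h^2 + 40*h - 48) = (h^2 - 11*h + 30)/(h^2 - 8*h + 16)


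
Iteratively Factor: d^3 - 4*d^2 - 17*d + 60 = (d - 5)*(d^2 + d - 12) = (d - 5)*(d + 4)*(d - 3)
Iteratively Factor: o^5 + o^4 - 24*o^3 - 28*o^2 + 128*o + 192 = (o - 4)*(o^4 + 5*o^3 - 4*o^2 - 44*o - 48) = (o - 4)*(o - 3)*(o^3 + 8*o^2 + 20*o + 16) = (o - 4)*(o - 3)*(o + 2)*(o^2 + 6*o + 8) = (o - 4)*(o - 3)*(o + 2)^2*(o + 4)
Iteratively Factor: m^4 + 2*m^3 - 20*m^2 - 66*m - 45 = (m + 3)*(m^3 - m^2 - 17*m - 15) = (m - 5)*(m + 3)*(m^2 + 4*m + 3) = (m - 5)*(m + 3)^2*(m + 1)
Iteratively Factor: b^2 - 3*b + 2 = (b - 1)*(b - 2)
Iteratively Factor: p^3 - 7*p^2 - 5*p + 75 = (p - 5)*(p^2 - 2*p - 15) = (p - 5)^2*(p + 3)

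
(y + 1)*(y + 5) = y^2 + 6*y + 5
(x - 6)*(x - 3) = x^2 - 9*x + 18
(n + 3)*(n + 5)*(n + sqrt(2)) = n^3 + sqrt(2)*n^2 + 8*n^2 + 8*sqrt(2)*n + 15*n + 15*sqrt(2)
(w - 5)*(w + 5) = w^2 - 25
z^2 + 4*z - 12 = (z - 2)*(z + 6)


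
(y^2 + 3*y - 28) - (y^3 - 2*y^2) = -y^3 + 3*y^2 + 3*y - 28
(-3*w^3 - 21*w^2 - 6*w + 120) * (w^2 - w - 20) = -3*w^5 - 18*w^4 + 75*w^3 + 546*w^2 - 2400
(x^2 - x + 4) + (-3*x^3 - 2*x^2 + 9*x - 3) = -3*x^3 - x^2 + 8*x + 1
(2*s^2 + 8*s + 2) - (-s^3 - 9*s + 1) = s^3 + 2*s^2 + 17*s + 1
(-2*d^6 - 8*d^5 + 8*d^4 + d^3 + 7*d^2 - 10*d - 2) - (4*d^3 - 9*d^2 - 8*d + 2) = -2*d^6 - 8*d^5 + 8*d^4 - 3*d^3 + 16*d^2 - 2*d - 4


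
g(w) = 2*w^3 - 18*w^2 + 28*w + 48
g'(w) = 6*w^2 - 36*w + 28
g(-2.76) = -208.45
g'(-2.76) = 173.07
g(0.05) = 49.36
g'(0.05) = 26.22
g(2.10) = 45.94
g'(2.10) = -21.14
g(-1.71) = -62.51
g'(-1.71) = 107.10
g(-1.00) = 0.00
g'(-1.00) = 70.00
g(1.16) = 59.38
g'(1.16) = -5.69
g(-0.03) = 47.14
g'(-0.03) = 29.09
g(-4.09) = -504.46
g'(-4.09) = 275.61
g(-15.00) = -11172.00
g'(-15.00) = 1918.00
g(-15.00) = -11172.00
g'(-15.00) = 1918.00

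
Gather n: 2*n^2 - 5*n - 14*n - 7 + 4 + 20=2*n^2 - 19*n + 17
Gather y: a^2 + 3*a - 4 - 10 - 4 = a^2 + 3*a - 18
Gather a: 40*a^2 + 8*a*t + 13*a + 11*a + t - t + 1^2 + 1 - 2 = 40*a^2 + a*(8*t + 24)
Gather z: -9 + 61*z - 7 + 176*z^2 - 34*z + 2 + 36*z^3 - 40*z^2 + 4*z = 36*z^3 + 136*z^2 + 31*z - 14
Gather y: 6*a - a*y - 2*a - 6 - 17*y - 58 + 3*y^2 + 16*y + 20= 4*a + 3*y^2 + y*(-a - 1) - 44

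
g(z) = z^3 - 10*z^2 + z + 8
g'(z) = 3*z^2 - 20*z + 1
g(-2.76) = -91.96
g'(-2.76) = 79.05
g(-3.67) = -179.79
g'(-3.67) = 114.81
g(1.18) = -3.10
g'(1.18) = -18.42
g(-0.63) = 3.15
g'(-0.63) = 14.79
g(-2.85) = -99.22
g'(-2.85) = 82.37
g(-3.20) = -130.37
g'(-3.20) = 95.72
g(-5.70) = -507.79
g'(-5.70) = 212.47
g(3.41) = -65.22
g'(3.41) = -32.32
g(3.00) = -52.00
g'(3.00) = -32.00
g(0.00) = 8.00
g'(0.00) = 1.00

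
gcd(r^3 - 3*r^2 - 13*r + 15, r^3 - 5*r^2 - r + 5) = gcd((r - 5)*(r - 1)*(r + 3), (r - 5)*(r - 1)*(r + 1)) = r^2 - 6*r + 5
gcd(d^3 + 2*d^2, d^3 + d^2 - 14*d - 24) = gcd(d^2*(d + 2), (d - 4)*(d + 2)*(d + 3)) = d + 2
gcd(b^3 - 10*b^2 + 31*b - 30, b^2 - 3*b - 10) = b - 5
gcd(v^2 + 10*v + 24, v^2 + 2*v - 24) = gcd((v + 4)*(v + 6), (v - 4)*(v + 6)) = v + 6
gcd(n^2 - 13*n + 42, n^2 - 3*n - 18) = n - 6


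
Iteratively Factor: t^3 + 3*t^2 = (t + 3)*(t^2) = t*(t + 3)*(t)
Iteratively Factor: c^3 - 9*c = (c + 3)*(c^2 - 3*c) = c*(c + 3)*(c - 3)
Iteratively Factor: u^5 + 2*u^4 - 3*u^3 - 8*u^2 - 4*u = (u + 1)*(u^4 + u^3 - 4*u^2 - 4*u) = (u + 1)^2*(u^3 - 4*u) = u*(u + 1)^2*(u^2 - 4) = u*(u + 1)^2*(u + 2)*(u - 2)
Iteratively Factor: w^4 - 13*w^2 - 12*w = (w + 1)*(w^3 - w^2 - 12*w) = (w - 4)*(w + 1)*(w^2 + 3*w) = w*(w - 4)*(w + 1)*(w + 3)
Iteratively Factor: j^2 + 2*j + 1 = (j + 1)*(j + 1)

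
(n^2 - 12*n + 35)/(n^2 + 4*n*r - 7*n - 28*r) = (n - 5)/(n + 4*r)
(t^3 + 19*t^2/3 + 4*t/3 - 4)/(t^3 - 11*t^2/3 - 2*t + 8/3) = (t + 6)/(t - 4)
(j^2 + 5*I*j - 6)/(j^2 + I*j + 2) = (j + 3*I)/(j - I)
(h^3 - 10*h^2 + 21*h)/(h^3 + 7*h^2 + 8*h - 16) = h*(h^2 - 10*h + 21)/(h^3 + 7*h^2 + 8*h - 16)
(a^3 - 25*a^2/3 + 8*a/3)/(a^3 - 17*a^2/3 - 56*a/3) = (3*a - 1)/(3*a + 7)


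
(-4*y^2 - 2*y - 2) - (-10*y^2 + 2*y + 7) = 6*y^2 - 4*y - 9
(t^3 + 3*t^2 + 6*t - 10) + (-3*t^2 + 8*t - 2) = t^3 + 14*t - 12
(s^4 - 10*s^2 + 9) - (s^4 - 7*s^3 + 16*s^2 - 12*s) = 7*s^3 - 26*s^2 + 12*s + 9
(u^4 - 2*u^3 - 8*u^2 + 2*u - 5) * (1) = u^4 - 2*u^3 - 8*u^2 + 2*u - 5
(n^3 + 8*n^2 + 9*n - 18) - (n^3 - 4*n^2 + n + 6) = 12*n^2 + 8*n - 24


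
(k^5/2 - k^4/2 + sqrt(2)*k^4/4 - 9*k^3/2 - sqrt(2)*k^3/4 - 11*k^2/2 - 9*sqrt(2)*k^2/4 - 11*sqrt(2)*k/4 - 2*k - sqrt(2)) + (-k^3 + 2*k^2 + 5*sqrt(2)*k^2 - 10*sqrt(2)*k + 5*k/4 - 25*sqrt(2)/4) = k^5/2 - k^4/2 + sqrt(2)*k^4/4 - 11*k^3/2 - sqrt(2)*k^3/4 - 7*k^2/2 + 11*sqrt(2)*k^2/4 - 51*sqrt(2)*k/4 - 3*k/4 - 29*sqrt(2)/4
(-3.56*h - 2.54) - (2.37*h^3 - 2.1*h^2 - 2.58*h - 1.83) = -2.37*h^3 + 2.1*h^2 - 0.98*h - 0.71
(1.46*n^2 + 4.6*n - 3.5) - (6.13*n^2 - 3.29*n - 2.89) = -4.67*n^2 + 7.89*n - 0.61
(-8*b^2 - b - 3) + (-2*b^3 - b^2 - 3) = -2*b^3 - 9*b^2 - b - 6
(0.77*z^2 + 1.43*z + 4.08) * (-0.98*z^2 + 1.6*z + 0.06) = -0.7546*z^4 - 0.1694*z^3 - 1.6642*z^2 + 6.6138*z + 0.2448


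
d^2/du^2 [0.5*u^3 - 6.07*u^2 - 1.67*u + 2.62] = 3.0*u - 12.14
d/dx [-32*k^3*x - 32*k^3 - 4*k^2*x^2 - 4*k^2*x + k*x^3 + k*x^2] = k*(-32*k^2 - 8*k*x - 4*k + 3*x^2 + 2*x)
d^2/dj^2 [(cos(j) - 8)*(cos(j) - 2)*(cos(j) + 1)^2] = -16*sin(j)^4 + 8*sin(j)^2 - 16*cos(j) + 18*cos(3*j) + 2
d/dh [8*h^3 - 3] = 24*h^2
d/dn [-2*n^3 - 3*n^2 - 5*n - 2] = -6*n^2 - 6*n - 5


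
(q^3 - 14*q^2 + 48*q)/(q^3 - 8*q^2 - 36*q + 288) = q/(q + 6)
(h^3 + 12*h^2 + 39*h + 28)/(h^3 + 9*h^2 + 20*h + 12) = (h^2 + 11*h + 28)/(h^2 + 8*h + 12)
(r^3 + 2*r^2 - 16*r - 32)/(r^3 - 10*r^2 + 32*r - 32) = (r^2 + 6*r + 8)/(r^2 - 6*r + 8)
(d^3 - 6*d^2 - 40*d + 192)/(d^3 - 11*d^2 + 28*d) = (d^2 - 2*d - 48)/(d*(d - 7))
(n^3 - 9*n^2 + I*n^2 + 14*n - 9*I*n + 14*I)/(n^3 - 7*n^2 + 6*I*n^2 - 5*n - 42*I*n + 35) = (n - 2)/(n + 5*I)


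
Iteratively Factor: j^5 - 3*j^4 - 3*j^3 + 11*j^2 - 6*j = (j - 1)*(j^4 - 2*j^3 - 5*j^2 + 6*j) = (j - 1)^2*(j^3 - j^2 - 6*j) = j*(j - 1)^2*(j^2 - j - 6) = j*(j - 1)^2*(j + 2)*(j - 3)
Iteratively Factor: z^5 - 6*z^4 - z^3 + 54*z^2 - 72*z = (z + 3)*(z^4 - 9*z^3 + 26*z^2 - 24*z) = (z - 2)*(z + 3)*(z^3 - 7*z^2 + 12*z) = (z - 4)*(z - 2)*(z + 3)*(z^2 - 3*z) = (z - 4)*(z - 3)*(z - 2)*(z + 3)*(z)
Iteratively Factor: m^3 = (m)*(m^2) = m^2*(m)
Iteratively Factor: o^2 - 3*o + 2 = (o - 1)*(o - 2)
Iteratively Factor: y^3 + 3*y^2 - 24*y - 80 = (y + 4)*(y^2 - y - 20) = (y - 5)*(y + 4)*(y + 4)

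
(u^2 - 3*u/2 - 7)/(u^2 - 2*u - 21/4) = 2*(u + 2)/(2*u + 3)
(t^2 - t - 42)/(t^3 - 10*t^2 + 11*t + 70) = (t + 6)/(t^2 - 3*t - 10)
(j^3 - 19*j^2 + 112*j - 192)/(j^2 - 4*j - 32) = (j^2 - 11*j + 24)/(j + 4)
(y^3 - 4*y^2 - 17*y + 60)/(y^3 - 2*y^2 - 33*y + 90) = (y + 4)/(y + 6)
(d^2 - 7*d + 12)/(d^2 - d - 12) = (d - 3)/(d + 3)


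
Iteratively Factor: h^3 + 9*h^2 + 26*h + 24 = (h + 2)*(h^2 + 7*h + 12) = (h + 2)*(h + 3)*(h + 4)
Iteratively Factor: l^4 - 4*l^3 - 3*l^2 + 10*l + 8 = (l - 2)*(l^3 - 2*l^2 - 7*l - 4) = (l - 4)*(l - 2)*(l^2 + 2*l + 1) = (l - 4)*(l - 2)*(l + 1)*(l + 1)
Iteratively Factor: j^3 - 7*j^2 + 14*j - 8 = (j - 2)*(j^2 - 5*j + 4) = (j - 2)*(j - 1)*(j - 4)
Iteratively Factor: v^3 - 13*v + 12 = (v - 3)*(v^2 + 3*v - 4) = (v - 3)*(v - 1)*(v + 4)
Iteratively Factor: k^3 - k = (k)*(k^2 - 1) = k*(k + 1)*(k - 1)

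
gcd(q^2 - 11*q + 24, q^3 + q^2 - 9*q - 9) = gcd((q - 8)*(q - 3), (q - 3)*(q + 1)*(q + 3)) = q - 3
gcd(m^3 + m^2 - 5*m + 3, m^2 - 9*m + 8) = m - 1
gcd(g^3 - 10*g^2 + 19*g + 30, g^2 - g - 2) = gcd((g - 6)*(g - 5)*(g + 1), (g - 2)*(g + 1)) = g + 1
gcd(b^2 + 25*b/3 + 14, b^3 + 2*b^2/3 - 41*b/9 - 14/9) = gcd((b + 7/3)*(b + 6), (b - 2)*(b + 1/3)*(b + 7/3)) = b + 7/3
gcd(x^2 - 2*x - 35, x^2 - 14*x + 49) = x - 7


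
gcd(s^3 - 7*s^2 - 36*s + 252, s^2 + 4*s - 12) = s + 6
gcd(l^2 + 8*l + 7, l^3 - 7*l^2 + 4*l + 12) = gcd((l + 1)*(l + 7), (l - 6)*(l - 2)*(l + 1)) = l + 1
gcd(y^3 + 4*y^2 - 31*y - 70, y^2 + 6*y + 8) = y + 2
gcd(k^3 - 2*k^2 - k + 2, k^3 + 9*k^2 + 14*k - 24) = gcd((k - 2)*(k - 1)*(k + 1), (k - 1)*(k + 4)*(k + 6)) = k - 1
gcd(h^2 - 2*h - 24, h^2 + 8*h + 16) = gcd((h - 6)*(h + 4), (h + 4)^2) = h + 4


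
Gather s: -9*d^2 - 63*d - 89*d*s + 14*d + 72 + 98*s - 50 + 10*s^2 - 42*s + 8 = -9*d^2 - 49*d + 10*s^2 + s*(56 - 89*d) + 30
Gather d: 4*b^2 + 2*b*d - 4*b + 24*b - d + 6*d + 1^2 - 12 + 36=4*b^2 + 20*b + d*(2*b + 5) + 25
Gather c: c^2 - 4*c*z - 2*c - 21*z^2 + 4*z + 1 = c^2 + c*(-4*z - 2) - 21*z^2 + 4*z + 1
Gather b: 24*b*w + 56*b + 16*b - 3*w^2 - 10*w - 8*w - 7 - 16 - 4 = b*(24*w + 72) - 3*w^2 - 18*w - 27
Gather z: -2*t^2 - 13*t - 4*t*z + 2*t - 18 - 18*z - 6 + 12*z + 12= -2*t^2 - 11*t + z*(-4*t - 6) - 12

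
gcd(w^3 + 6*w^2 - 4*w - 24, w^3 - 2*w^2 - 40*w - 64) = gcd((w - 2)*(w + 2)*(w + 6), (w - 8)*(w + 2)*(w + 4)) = w + 2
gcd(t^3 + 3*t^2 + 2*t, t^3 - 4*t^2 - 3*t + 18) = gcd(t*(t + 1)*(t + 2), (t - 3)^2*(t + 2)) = t + 2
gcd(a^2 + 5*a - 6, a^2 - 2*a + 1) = a - 1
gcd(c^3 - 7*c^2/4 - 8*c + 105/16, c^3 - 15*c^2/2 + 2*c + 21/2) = 1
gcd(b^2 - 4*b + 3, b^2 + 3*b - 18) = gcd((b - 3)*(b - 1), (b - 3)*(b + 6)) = b - 3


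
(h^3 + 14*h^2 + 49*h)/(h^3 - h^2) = (h^2 + 14*h + 49)/(h*(h - 1))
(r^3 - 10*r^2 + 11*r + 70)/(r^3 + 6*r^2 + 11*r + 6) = (r^2 - 12*r + 35)/(r^2 + 4*r + 3)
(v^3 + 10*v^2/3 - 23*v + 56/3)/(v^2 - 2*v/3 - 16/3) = (v^2 + 6*v - 7)/(v + 2)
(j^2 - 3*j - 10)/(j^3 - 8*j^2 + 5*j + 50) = 1/(j - 5)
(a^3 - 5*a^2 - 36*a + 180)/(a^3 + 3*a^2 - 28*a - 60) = (a - 6)/(a + 2)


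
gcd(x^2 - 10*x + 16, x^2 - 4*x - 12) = 1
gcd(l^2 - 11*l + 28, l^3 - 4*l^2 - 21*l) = l - 7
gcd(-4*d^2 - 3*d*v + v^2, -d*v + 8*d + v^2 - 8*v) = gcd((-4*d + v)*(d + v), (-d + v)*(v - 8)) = 1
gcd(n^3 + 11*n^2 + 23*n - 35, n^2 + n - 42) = n + 7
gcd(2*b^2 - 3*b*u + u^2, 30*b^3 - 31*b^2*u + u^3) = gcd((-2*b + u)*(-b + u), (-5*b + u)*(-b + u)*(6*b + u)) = -b + u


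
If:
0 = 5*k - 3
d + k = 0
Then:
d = -3/5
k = 3/5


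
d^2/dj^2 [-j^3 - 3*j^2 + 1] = -6*j - 6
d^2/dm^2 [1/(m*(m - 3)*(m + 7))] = 2*(6*m^4 + 32*m^3 - 15*m^2 - 252*m + 441)/(m^3*(m^6 + 12*m^5 - 15*m^4 - 440*m^3 + 315*m^2 + 5292*m - 9261))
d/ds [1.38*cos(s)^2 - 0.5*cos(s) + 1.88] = (0.5 - 2.76*cos(s))*sin(s)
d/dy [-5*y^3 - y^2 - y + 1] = -15*y^2 - 2*y - 1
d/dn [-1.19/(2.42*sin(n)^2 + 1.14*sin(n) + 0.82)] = (5.7596*sin(n) + 1.3566)*cos(n)/(2.42*sin(n)^2 + 1.14*sin(n) + 0.82)^2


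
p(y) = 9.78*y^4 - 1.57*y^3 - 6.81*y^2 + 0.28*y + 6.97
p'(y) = 39.12*y^3 - 4.71*y^2 - 13.62*y + 0.28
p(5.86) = 10991.48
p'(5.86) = 7630.85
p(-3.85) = 2143.28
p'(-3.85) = -2249.54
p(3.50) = 1324.82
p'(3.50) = 1572.18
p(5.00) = 5754.37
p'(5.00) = 4704.43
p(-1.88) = 114.98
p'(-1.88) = -250.70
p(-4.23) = 3133.89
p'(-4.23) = -2987.26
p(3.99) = 2278.68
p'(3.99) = 2355.90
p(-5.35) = 8063.21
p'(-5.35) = -6052.13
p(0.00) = 6.97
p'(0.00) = 0.28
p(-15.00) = 498881.77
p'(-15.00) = -132885.17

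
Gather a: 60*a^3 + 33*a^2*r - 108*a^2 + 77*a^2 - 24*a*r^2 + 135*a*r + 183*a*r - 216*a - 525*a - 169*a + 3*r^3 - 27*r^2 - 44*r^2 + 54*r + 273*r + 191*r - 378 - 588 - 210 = 60*a^3 + a^2*(33*r - 31) + a*(-24*r^2 + 318*r - 910) + 3*r^3 - 71*r^2 + 518*r - 1176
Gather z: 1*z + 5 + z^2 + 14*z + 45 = z^2 + 15*z + 50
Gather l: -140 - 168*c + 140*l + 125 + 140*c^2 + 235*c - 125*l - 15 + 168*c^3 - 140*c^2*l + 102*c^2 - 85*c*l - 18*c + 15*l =168*c^3 + 242*c^2 + 49*c + l*(-140*c^2 - 85*c + 30) - 30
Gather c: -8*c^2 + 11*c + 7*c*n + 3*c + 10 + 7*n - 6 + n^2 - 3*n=-8*c^2 + c*(7*n + 14) + n^2 + 4*n + 4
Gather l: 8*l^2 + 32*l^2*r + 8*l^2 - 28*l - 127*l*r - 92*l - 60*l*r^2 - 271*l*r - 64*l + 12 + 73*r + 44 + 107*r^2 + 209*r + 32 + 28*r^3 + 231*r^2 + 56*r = l^2*(32*r + 16) + l*(-60*r^2 - 398*r - 184) + 28*r^3 + 338*r^2 + 338*r + 88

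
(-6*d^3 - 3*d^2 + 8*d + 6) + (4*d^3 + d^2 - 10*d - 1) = -2*d^3 - 2*d^2 - 2*d + 5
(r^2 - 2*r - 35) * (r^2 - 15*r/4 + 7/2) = r^4 - 23*r^3/4 - 24*r^2 + 497*r/4 - 245/2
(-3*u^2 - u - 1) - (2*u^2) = -5*u^2 - u - 1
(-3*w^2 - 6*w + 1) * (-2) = 6*w^2 + 12*w - 2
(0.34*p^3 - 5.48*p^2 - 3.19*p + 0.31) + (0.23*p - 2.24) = 0.34*p^3 - 5.48*p^2 - 2.96*p - 1.93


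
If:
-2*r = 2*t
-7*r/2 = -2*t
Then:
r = 0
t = 0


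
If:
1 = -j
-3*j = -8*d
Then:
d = -3/8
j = -1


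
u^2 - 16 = (u - 4)*(u + 4)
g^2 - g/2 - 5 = (g - 5/2)*(g + 2)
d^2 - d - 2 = (d - 2)*(d + 1)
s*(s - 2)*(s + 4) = s^3 + 2*s^2 - 8*s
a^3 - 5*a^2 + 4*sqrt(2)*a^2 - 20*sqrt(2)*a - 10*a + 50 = (a - 5)*(a - sqrt(2))*(a + 5*sqrt(2))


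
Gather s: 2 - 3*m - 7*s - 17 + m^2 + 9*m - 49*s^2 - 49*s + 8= m^2 + 6*m - 49*s^2 - 56*s - 7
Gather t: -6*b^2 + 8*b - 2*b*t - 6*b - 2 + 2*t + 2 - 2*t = -6*b^2 - 2*b*t + 2*b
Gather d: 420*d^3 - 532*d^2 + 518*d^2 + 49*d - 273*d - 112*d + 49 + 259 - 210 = 420*d^3 - 14*d^2 - 336*d + 98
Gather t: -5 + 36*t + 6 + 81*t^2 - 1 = 81*t^2 + 36*t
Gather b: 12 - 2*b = 12 - 2*b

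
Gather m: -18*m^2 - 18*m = -18*m^2 - 18*m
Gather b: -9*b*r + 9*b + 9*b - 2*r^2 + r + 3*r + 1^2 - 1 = b*(18 - 9*r) - 2*r^2 + 4*r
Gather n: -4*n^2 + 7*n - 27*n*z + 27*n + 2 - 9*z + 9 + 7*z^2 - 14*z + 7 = -4*n^2 + n*(34 - 27*z) + 7*z^2 - 23*z + 18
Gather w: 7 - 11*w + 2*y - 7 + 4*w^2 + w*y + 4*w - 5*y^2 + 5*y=4*w^2 + w*(y - 7) - 5*y^2 + 7*y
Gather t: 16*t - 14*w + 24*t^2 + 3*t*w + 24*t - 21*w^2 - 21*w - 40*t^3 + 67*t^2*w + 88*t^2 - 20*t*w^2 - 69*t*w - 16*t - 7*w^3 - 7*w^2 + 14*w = -40*t^3 + t^2*(67*w + 112) + t*(-20*w^2 - 66*w + 24) - 7*w^3 - 28*w^2 - 21*w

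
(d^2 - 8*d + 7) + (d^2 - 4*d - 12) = 2*d^2 - 12*d - 5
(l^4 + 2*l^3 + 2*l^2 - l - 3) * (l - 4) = l^5 - 2*l^4 - 6*l^3 - 9*l^2 + l + 12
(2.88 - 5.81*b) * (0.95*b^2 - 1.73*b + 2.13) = -5.5195*b^3 + 12.7873*b^2 - 17.3577*b + 6.1344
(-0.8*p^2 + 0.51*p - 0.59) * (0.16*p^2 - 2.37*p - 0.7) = -0.128*p^4 + 1.9776*p^3 - 0.7431*p^2 + 1.0413*p + 0.413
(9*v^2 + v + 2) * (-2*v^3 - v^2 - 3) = -18*v^5 - 11*v^4 - 5*v^3 - 29*v^2 - 3*v - 6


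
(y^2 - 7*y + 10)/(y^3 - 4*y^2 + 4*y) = (y - 5)/(y*(y - 2))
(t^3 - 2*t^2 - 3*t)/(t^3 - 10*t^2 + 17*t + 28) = t*(t - 3)/(t^2 - 11*t + 28)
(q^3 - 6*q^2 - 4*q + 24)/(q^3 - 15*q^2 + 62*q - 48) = (q^2 - 4)/(q^2 - 9*q + 8)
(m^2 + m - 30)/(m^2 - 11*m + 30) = (m + 6)/(m - 6)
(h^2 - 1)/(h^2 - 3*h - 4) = (h - 1)/(h - 4)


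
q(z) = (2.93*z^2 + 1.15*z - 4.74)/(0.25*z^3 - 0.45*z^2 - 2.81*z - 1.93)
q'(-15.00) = -0.04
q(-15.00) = -0.70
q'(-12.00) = -0.07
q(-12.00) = -0.87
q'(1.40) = -1.36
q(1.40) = -0.43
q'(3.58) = -6.87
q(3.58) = -5.87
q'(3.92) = -15.10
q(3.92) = -9.33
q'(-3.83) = -1.02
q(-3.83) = -2.86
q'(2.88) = -2.63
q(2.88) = -2.94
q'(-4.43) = -0.65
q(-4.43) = -2.38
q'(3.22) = -3.88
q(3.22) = -4.02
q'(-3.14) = -2.19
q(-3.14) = -3.89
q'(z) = (5.86*z + 1.15)/(0.25*z^3 - 0.45*z^2 - 2.81*z - 1.93) + (-0.75*z^2 + 0.9*z + 2.81)*(2.93*z^2 + 1.15*z - 4.74)/(0.25*z^3 - 0.45*z^2 - 2.81*z - 1.93)^2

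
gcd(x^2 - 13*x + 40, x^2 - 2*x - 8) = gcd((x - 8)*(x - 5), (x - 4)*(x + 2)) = 1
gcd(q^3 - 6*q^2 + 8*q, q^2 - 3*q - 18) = 1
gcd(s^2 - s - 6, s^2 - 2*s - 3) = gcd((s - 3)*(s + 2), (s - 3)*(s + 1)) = s - 3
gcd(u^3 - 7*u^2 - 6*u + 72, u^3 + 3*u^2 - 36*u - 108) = u^2 - 3*u - 18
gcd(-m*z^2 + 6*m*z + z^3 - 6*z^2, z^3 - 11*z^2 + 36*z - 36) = z - 6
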